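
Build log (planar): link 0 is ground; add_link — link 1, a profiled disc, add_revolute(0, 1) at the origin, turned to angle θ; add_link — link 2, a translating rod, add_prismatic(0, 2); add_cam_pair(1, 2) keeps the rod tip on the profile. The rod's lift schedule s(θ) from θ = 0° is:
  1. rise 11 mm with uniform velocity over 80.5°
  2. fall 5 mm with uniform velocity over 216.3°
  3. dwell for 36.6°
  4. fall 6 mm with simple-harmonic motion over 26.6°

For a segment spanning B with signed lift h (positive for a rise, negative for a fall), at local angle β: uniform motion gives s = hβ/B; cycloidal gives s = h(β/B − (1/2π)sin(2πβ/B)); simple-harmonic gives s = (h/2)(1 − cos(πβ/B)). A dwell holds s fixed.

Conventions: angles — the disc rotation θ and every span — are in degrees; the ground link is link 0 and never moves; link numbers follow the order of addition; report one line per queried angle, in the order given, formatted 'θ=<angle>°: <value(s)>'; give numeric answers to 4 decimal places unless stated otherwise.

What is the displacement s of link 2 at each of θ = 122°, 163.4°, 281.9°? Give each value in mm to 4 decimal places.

seg 1 [0°–80.5°] uniform, h=11: full span → s += 11 → s = 11.0000
seg 2 [80.5°–296.8°] uniform, h=-5: θ=122° here. β=41.5, B=216.3. -5·41.5/216.3 = -0.9593 → s = 10.0407
seg 2 [80.5°–296.8°] uniform, h=-5: θ=163.4° here. β=82.9, B=216.3. -5·82.9/216.3 = -1.9163 → s = 9.0837
seg 2 [80.5°–296.8°] uniform, h=-5: θ=281.9° here. β=201.4, B=216.3. -5·201.4/216.3 = -4.6556 → s = 6.3444

θ=122°: 10.0407
θ=163.4°: 9.0837
θ=281.9°: 6.3444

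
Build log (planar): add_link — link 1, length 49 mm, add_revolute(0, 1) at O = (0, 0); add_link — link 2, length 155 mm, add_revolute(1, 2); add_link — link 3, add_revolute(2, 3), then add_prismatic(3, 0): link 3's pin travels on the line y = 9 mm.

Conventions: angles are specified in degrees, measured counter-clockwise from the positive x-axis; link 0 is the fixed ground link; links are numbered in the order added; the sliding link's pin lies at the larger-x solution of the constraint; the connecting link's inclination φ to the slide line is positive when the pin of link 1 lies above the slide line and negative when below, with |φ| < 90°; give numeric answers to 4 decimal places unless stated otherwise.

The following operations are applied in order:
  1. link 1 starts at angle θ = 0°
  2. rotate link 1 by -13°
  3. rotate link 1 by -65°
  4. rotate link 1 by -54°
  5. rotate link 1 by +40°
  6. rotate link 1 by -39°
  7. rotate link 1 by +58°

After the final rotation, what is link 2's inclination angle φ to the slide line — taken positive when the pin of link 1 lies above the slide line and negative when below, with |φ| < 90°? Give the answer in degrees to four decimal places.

geometry: r = 49 mm, L = 155 mm, e = 9 mm; θ starts at 0°
rotate link 1 by -13°: θ ← 0° -13° = -13°
rotate link 1 by -65°: θ ← -13° -65° = -78°
rotate link 1 by -54°: θ ← -78° -54° = -132°
rotate link 1 by +40°: θ ← -132° +40° = -92°
rotate link 1 by -39°: θ ← -92° -39° = -131°
rotate link 1 by +58°: θ ← -131° +58° = -73°
h = r sin θ − e = -46.858933 − 9 = -55.858933
sin φ = h / L = -55.858933 / 155 = -0.36038021
φ = arcsin(-0.36038021) = -21.123548°

-21.1235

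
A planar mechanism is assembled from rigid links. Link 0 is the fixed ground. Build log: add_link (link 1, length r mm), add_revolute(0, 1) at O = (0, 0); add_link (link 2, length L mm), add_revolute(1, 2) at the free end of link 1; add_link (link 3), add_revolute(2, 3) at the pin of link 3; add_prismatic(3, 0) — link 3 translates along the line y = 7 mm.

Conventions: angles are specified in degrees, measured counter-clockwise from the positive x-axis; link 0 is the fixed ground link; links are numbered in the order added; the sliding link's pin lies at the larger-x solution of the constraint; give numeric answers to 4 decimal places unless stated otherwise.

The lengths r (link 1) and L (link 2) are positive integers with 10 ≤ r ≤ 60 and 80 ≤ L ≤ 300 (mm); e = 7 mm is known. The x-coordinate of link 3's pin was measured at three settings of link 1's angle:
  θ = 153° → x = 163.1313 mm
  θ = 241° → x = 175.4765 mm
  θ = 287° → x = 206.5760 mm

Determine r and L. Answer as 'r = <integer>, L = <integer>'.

constraint per measurement: (x − r cos θ)² + (r sin θ − e)² = L²
subtracting the θ₁ and θ₂ equations cancels the r² and L² terms:
r = (x₁² − x₂²) / (2[(x₁cos θ₁ + e sin θ₁) − (x₂cos θ₂ + e sin θ₂)]) = 40.9998 → r = 41
L² = (x₁ − r cos θ₁)² + (r sin θ₁ − e)² = 40000.0168 → L = 200.0000 → L = 200
check at θ₃=287°: x = 206.5760 (printed 206.5760) ✓

r = 41, L = 200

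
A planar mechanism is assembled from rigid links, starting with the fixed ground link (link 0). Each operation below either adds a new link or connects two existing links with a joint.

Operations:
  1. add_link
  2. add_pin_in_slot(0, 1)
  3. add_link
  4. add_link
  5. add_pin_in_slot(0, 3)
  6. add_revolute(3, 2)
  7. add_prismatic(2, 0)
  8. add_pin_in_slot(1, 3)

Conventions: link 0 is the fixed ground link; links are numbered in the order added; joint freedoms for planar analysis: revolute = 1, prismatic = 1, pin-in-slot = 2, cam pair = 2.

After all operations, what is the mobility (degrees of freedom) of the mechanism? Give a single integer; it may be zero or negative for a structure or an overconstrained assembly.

link 0 = ground. State L|J1|J2 = 1|0|0
+link1  2|0|0
PS(0,1) f=2→J2  2|0|1
+link2  3|0|1
+link3  4|0|1
PS(0,3) f=2→J2  4|0|2
R(3,2) f=1→J1  4|1|2
P(2,0) f=1→J1  4|2|2
PS(1,3) f=2→J2  4|2|3
M = 3(4−1)−2·2−3 = 9−4−3 = 2

M = 2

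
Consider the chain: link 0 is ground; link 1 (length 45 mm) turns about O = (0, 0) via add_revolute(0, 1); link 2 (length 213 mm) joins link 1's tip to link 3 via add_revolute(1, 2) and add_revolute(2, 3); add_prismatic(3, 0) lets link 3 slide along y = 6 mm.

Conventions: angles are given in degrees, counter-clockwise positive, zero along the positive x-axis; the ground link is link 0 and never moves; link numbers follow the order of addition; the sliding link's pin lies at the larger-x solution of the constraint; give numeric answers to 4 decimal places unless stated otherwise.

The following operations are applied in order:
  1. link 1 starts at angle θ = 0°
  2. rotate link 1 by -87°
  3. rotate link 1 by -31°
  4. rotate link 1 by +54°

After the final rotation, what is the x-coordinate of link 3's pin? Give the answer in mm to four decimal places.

geometry: r = 45 mm, L = 213 mm, e = 6 mm; θ starts at 0°
rotate link 1 by -87°: θ ← 0° -87° = -87°
rotate link 1 by -31°: θ ← -87° -31° = -118°
rotate link 1 by +54°: θ ← -118° +54° = -64°
crank pin P = (r cos θ, r sin θ) = (19.726702, -40.445732)
h = r sin θ − e = -40.445732 − 6 = -46.445732
x = r cos θ + √(L² − h²) = 19.726702 + 207.874467 = 227.601168

227.6012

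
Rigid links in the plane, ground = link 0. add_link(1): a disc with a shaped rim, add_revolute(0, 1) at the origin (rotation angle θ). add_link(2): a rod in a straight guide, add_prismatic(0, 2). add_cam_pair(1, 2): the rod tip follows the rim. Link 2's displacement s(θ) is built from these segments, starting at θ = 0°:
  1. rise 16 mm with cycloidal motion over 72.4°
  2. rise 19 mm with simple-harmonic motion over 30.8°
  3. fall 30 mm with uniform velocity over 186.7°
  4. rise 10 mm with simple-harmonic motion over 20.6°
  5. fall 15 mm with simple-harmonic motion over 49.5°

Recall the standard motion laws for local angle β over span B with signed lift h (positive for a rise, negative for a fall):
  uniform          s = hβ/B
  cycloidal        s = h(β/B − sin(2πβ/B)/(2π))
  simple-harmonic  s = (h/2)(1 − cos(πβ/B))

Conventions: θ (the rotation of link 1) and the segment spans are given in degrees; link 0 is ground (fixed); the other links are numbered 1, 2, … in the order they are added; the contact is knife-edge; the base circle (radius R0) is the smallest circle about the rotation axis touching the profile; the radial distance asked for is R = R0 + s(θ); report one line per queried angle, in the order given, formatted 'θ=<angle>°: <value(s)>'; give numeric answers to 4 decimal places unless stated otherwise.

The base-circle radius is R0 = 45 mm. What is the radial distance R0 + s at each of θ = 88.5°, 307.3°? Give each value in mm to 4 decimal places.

segment 1 (0° to 72.4°, cycloidal, h = 16) is passed completely: s = 0.0000 + (16) = 16.0000
θ = 88.5° falls in segment 2 (72.4° to 103.2°, simple-harmonic, h = 19): β = 88.5 − 72.4 = 16.1°, B = 30.8°; Δs = 19/2·(1 − cos(π·0.5227)) = 10.1777; s = 16.0000 + 10.1777 = 26.1777
segment 2 (72.4° to 103.2°, simple-harmonic, h = 19) is passed completely: s = 16.0000 + (19) = 35.0000
segment 3 (103.2° to 289.9°, uniform, h = -30) is passed completely: s = 35.0000 + (-30) = 5.0000
θ = 307.3° falls in segment 4 (289.9° to 310.5°, simple-harmonic, h = 10): β = 307.3 − 289.9 = 17.4°, B = 20.6°; Δs = 10/2·(1 − cos(π·0.8447)) = 9.4163; s = 5.0000 + 9.4163 = 14.4163
θ=88.5°: R = R0 + s = 45 + 26.1777 = 71.1777
θ=307.3°: R = R0 + s = 45 + 14.4163 = 59.4163

θ=88.5°: 71.1777
θ=307.3°: 59.4163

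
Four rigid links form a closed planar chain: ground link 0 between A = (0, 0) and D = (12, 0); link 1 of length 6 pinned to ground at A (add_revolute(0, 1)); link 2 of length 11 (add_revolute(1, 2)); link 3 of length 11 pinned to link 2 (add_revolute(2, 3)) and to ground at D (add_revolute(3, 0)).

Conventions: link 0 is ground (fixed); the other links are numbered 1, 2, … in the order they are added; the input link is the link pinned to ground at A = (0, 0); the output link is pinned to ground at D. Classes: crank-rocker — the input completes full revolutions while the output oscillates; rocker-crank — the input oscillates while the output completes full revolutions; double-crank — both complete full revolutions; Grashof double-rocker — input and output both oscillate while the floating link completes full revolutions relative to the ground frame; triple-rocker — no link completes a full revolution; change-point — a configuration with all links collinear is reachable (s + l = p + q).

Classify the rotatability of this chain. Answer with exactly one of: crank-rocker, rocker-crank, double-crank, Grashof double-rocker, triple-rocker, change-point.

lengths: ground=12, input=6, coupler=11, output=11
sorted: s=6 (shortest), l=12 (longest), p+q=22
s + l = 18 vs p + q = 22
s + l < p + q (Grashof) with shortest = input link → crank-rocker

crank-rocker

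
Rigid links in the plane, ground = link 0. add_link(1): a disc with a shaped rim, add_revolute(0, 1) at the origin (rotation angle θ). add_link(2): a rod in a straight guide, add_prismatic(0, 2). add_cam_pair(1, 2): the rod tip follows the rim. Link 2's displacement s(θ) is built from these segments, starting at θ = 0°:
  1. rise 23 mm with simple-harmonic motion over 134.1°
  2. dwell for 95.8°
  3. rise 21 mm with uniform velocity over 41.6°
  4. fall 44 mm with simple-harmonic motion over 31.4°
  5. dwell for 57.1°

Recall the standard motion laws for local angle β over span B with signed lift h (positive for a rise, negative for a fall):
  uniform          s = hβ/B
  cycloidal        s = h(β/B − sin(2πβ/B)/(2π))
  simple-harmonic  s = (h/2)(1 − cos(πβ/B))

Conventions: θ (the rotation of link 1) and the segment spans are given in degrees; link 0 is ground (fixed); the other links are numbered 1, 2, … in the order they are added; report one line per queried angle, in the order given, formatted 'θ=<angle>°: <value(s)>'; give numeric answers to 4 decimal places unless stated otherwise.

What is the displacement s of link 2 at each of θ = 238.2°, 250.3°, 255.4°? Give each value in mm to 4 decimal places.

segment 1 (0° to 134.1°, simple-harmonic, h = 23) is passed completely: s = 0.0000 + (23) = 23.0000
segment 2 (134.1° to 229.9°, dwell): s unchanged at 23.0000
θ = 238.2° falls in segment 3 (229.9° to 271.5°, uniform, h = 21): β = 238.2 − 229.9 = 8.3°, B = 41.6°; Δs = 21·8.3/41.6 = 4.1899; s = 23.0000 + 4.1899 = 27.1899
θ = 250.3° falls in segment 3 (229.9° to 271.5°, uniform, h = 21): β = 250.3 − 229.9 = 20.4°, B = 41.6°; Δs = 21·20.4/41.6 = 10.2981; s = 23.0000 + 10.2981 = 33.2981
θ = 255.4° falls in segment 3 (229.9° to 271.5°, uniform, h = 21): β = 255.4 − 229.9 = 25.5°, B = 41.6°; Δs = 21·25.5/41.6 = 12.8726; s = 23.0000 + 12.8726 = 35.8726

θ=238.2°: 27.1899
θ=250.3°: 33.2981
θ=255.4°: 35.8726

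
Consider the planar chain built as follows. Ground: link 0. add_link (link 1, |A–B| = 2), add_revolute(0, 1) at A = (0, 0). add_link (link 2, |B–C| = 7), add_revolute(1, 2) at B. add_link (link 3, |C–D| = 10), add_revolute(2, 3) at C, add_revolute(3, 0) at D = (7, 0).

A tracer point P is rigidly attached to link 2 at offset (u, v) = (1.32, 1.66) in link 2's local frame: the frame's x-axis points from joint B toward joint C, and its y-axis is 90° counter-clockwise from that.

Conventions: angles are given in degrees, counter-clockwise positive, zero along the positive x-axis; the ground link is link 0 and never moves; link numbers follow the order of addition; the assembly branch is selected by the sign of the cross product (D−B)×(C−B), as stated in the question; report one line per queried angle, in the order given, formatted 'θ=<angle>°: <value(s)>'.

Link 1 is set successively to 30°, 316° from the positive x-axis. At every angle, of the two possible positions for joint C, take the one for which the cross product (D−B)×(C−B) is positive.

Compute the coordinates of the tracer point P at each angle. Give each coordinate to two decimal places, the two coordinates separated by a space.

A=(0,0), D=(7.00,0)
θ=30°: B = A + 2.00·(cos30°, sin30°) = (1.7321, 1.0000)
θ=30°: |BD| = 5.3620
θ=30°: circle(B,7.00) ∩ circle(D,10.00): a=-2.0747, h=6.6855
θ=30°:   candidates: C₊=(0.9406,7.9551) cross=35.848; C₋=(-1.5530,-5.1813) cross=-35.848
θ=30°:   branch + wants cross > 0 → take C=(0.9406,7.9551) (cross=35.848)
θ=30°: ex = (C−B)/|BC| = (-0.1131,0.9936); ey = (-0.9936,-0.1131)
θ=30°: P = B + 1.32·ex + 1.66·ey = (-0.0665,2.1239)
θ=316°: B = A + 2.00·(cos316°, sin316°) = (1.4387, -1.3893)
θ=316°: |BD| = 5.7322
θ=316°: circle(B,7.00) ∩ circle(D,10.00): a=-1.5824, h=6.8188
θ=316°:   candidates: C₊=(-1.7492,4.8426) cross=39.087; C₋=(1.5561,-8.3883) cross=-39.087
θ=316°:   branch + wants cross > 0 → take C=(-1.7492,4.8426) (cross=39.087)
θ=316°: ex = (C−B)/|BC| = (-0.4554,0.8903); ey = (-0.8903,-0.4554)
θ=316°: P = B + 1.32·ex + 1.66·ey = (-0.6403,-0.9701)

θ=30°: -0.07 2.12
θ=316°: -0.64 -0.97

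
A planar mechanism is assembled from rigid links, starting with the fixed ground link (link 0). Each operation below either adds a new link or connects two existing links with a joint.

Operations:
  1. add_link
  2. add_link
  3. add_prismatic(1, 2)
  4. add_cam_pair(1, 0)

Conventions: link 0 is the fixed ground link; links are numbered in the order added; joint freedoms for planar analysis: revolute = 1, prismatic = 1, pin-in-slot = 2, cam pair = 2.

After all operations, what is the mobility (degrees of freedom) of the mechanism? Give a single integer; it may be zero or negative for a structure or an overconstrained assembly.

L=1 J1=0 J2=0
add link → L=2 J1=0 J2=0
add link → L=3 J1=0 J2=0
P@1,2 dof=1 J1 → L=3 J1=1 J2=0
C@1,0 dof=2 J2 → L=3 J1=1 J2=1
M=3(L−1)−2J1−J2=3·2−2·1−1=3

M = 3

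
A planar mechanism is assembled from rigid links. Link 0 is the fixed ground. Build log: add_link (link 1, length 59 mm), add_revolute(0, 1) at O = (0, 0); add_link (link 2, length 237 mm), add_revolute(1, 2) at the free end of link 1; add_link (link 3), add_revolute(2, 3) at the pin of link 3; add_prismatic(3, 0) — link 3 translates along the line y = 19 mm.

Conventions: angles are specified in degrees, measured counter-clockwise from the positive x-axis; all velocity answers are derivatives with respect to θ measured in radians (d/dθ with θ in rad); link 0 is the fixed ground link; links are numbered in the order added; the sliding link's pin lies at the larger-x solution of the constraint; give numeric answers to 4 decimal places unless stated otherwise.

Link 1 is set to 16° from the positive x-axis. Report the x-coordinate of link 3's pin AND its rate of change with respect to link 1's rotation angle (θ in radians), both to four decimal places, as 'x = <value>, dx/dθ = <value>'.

geometry: r = 59 mm, L = 237 mm, e = 19 mm
crank pin P = (r cos θ, r sin θ) = (56.714440, 16.262604)
h = r sin θ − e = 16.262604 − 19 = -2.737396
x = r cos θ + √(L² − h²) = 56.714440 + 236.984191 = 293.698631
dx/dθ = −r sin θ − h·r cos θ/√(L² − h²) (θ in radians; h = -2.737396) = -15.607498

x = 293.6986, dx/dθ = -15.6075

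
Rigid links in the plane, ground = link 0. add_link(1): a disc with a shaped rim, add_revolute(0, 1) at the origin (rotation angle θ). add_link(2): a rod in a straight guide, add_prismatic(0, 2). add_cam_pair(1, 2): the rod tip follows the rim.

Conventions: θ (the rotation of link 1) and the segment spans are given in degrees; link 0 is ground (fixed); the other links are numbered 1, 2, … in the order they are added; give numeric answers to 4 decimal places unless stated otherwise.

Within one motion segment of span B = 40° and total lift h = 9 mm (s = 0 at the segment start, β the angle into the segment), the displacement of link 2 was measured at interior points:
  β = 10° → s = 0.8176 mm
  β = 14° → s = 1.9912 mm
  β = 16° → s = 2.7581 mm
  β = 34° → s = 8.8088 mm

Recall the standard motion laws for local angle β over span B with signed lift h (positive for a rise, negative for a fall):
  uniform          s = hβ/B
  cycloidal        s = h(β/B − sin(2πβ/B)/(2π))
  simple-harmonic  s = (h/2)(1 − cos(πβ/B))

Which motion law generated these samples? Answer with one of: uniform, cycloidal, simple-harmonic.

candidates at β/B = r: uniform s = h·r (linear in β); cycloidal s = h·(r − sin(2πr)/(2π)); simple-harmonic s = (h/2)(1 − cos(πr))
β=10°: printed 0.8176 | uniform 2.2500, cycloidal 0.8176, simple-harmonic 1.3180
β=14°: printed 1.9912 | uniform 3.1500, cycloidal 1.9912, simple-harmonic 2.4570
β=16°: printed 2.7581 | uniform 3.6000, cycloidal 2.7581, simple-harmonic 3.1094
β=34°: printed 8.8088 | uniform 7.6500, cycloidal 8.8088, simple-harmonic 8.5095
only one law matches every sample → cycloidal

cycloidal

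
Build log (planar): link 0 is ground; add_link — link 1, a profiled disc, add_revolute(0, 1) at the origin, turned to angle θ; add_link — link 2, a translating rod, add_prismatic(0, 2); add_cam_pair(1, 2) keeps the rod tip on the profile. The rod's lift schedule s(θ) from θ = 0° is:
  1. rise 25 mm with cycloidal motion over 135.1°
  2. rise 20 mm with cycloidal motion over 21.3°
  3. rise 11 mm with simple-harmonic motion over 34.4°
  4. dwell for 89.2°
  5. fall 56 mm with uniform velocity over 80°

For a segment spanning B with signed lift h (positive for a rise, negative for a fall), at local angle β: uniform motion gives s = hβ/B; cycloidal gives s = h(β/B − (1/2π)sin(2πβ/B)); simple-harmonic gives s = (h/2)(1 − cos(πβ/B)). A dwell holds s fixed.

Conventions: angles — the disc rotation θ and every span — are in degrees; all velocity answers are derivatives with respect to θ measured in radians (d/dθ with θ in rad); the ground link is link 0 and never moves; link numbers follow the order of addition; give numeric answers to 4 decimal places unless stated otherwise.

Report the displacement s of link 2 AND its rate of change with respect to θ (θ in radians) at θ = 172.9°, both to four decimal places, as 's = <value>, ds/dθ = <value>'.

seg 1 [0°–135.1°] cycloidal, h=25: full span → s += 25 → s = 25.0000
seg 2 [135.1°–156.4°] cycloidal, h=20: full span → s += 20 → s = 45.0000
seg 3 [156.4°–190.8°] simple-harmonic, h=11: θ=172.9° here. β=16.5, B=34.4. 11/2·(1 − cos(π·0.4797)) = 5.1486 → s = 50.1486
velocity in seg [156.4°–190.8°] (simple-harmonic), θ in radians: β = 16.5° = 0.2880 rad, B = 34.4° = 0.6004 rad; ds/dθ = (πh/(2B)) sin(πβ/B) = (π·11/(2·0.6004)) sin(π·0.4797) = 28.720283 mm/rad

s = 50.1486, ds/dθ = 28.7203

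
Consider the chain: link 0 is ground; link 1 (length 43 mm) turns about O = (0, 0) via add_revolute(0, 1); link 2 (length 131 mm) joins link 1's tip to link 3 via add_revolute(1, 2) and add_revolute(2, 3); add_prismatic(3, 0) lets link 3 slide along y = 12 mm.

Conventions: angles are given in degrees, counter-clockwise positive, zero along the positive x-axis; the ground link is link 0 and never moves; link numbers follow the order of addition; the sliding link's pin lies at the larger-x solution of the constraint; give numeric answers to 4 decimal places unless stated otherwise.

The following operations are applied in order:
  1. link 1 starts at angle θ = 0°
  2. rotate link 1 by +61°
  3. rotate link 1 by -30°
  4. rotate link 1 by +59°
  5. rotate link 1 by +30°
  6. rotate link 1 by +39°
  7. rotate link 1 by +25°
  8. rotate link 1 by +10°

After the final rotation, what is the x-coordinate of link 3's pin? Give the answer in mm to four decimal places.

geometry: r = 43 mm, L = 131 mm, e = 12 mm; θ starts at 0°
rotate link 1 by +61°: θ ← 0° +61° = 61°
rotate link 1 by -30°: θ ← 61° -30° = 31°
rotate link 1 by +59°: θ ← 31° +59° = 90°
rotate link 1 by +30°: θ ← 90° +30° = 120°
rotate link 1 by +39°: θ ← 120° +39° = 159°
rotate link 1 by +25°: θ ← 159° +25° = 184°
rotate link 1 by +10°: θ ← 184° +10° = 194°
crank pin P = (r cos θ, r sin θ) = (-41.722716, -10.402642)
h = r sin θ − e = -10.402642 − 12 = -22.402642
x = r cos θ + √(L² − h²) = -41.722716 + 129.070220 = 87.347504

87.3475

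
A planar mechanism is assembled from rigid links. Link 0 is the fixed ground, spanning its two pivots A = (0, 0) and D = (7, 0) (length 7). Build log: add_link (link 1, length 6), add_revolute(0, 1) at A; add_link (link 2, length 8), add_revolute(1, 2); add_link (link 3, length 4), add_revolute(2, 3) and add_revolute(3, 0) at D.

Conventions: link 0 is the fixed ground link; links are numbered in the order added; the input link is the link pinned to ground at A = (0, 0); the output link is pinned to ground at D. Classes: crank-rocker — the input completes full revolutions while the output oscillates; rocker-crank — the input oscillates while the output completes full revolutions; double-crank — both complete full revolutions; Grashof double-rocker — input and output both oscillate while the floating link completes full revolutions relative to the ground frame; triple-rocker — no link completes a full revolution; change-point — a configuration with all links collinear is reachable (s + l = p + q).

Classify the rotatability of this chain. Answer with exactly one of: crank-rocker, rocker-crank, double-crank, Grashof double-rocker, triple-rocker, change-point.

lengths: ground=7, input=6, coupler=8, output=4
sorted: s=4 (shortest), l=8 (longest), p+q=13
s + l = 12 vs p + q = 13
s + l < p + q (Grashof) with shortest = output link → rocker-crank

rocker-crank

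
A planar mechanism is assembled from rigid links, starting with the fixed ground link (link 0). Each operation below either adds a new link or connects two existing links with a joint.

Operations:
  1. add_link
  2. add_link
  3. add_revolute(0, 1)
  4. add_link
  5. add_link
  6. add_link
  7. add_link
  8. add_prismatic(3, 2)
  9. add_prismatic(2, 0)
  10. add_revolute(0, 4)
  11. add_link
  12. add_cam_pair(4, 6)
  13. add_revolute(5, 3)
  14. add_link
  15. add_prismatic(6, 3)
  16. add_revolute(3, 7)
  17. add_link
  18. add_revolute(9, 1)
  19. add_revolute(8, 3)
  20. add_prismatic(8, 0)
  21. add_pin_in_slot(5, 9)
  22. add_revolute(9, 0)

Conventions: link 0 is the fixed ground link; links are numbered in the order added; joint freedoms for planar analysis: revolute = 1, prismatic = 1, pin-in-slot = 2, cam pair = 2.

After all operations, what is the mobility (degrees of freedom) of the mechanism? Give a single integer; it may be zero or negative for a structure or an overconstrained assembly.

ground; <1,0,0>
#1 <2,0,0>
#2 <3,0,0>
R:0↔1 J1 <3,1,0>
#3 <4,1,0>
#4 <5,1,0>
#5 <6,1,0>
#6 <7,1,0>
P:3↔2 J1 <7,2,0>
P:2↔0 J1 <7,3,0>
R:0↔4 J1 <7,4,0>
#7 <8,4,0>
C:4↔6 J2 <8,4,1>
R:5↔3 J1 <8,5,1>
#8 <9,5,1>
P:6↔3 J1 <9,6,1>
R:3↔7 J1 <9,7,1>
#9 <10,7,1>
R:9↔1 J1 <10,8,1>
R:8↔3 J1 <10,9,1>
P:8↔0 J1 <10,10,1>
PS:5↔9 J2 <10,10,2>
R:9↔0 J1 <10,11,2>
3×9 − 2×11 − 1×2 = 3

M = 3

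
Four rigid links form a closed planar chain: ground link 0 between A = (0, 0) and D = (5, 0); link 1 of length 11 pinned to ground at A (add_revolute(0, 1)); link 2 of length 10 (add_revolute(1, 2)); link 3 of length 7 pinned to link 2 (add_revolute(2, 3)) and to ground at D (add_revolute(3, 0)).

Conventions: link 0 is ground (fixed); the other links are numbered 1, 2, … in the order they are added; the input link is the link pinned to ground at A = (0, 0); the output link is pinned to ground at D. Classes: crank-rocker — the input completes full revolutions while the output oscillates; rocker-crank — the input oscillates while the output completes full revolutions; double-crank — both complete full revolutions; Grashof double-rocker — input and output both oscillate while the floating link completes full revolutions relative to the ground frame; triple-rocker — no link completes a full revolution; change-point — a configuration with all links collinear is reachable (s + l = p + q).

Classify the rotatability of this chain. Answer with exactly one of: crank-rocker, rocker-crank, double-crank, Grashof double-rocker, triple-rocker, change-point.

lengths: ground=5, input=11, coupler=10, output=7
sorted: s=5 (shortest), l=11 (longest), p+q=17
s + l = 16 vs p + q = 17
s + l < p + q (Grashof) with shortest = ground link → double-crank

double-crank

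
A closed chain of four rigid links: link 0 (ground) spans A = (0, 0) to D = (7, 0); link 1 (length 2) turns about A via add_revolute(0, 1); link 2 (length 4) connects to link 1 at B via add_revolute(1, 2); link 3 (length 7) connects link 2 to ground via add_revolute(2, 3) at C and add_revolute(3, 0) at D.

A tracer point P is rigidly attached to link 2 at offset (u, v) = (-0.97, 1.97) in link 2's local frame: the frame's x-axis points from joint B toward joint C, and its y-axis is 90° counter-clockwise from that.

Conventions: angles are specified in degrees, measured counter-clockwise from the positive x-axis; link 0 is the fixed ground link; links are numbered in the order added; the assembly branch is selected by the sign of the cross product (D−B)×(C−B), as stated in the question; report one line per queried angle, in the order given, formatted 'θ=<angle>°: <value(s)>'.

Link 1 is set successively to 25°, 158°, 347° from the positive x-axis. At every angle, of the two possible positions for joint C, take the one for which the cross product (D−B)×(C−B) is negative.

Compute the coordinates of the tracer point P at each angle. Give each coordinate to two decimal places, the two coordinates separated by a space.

A=(0,0), D=(7.00,0)
θ=25°: B = A + 2.00·(cos25°, sin25°) = (1.8126, 0.8452)
θ=25°: |BD| = 5.2558
θ=25°: circle(B,4.00) ∩ circle(D,7.00): a=-0.5115, h=3.9672
θ=25°:   candidates: C₊=(1.9458,4.8430) cross=20.851; C₋=(0.6698,-2.9880) cross=-20.851
θ=25°:   branch - wants cross < 0 → take C=(0.6698,-2.9880) (cross=-20.851)
θ=25°: ex = (C−B)/|BC| = (-0.2857,-0.9583); ey = (0.9583,-0.2857)
θ=25°: P = B + -0.97·ex + 1.97·ey = (3.9776,1.2120)
θ=158°: B = A + 2.00·(cos158°, sin158°) = (-1.8544, 0.7492)
θ=158°: |BD| = 8.8860
θ=158°: circle(B,4.00) ∩ circle(D,7.00): a=2.5862, h=3.0515
θ=158°:   candidates: C₊=(0.9799,3.5718) cross=27.116; C₋=(0.4653,-2.5095) cross=-27.116
θ=158°:   branch - wants cross < 0 → take C=(0.4653,-2.5095) (cross=-27.116)
θ=158°: ex = (C−B)/|BC| = (0.5799,-0.8147); ey = (0.8147,0.5799)
θ=158°: P = B + -0.97·ex + 1.97·ey = (-0.8120,2.6819)
θ=347°: B = A + 2.00·(cos347°, sin347°) = (1.9487, -0.4499)
θ=347°: |BD| = 5.0713
θ=347°: circle(B,4.00) ∩ circle(D,7.00): a=-0.7180, h=3.9350
θ=347°:   candidates: C₊=(0.8845,3.4059) cross=19.956; C₋=(1.5827,-4.4331) cross=-19.956
θ=347°:   branch - wants cross < 0 → take C=(1.5827,-4.4331) (cross=-19.956)
θ=347°: ex = (C−B)/|BC| = (-0.0915,-0.9958); ey = (0.9958,-0.0915)
θ=347°: P = B + -0.97·ex + 1.97·ey = (3.9992,0.3357)

θ=25°: 3.98 1.21
θ=158°: -0.81 2.68
θ=347°: 4.00 0.34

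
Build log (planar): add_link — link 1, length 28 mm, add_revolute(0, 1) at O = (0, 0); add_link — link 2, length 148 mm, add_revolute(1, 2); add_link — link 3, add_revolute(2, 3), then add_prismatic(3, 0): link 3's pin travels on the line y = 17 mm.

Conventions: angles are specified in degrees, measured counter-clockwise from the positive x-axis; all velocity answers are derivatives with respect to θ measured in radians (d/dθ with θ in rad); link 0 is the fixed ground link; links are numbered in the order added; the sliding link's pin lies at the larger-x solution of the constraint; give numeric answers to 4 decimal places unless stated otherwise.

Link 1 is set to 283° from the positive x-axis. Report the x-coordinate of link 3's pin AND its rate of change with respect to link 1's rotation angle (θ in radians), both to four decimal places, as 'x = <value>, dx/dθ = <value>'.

geometry: r = 28 mm, L = 148 mm, e = 17 mm
crank pin P = (r cos θ, r sin θ) = (6.298630, -27.282362)
h = r sin θ − e = -27.282362 − 17 = -44.282362
x = r cos θ + √(L² − h²) = 6.298630 + 141.219943 = 147.518573
dx/dθ = −r sin θ − h·r cos θ/√(L² − h²) (θ in radians; h = -44.282362) = 29.257424

x = 147.5186, dx/dθ = 29.2574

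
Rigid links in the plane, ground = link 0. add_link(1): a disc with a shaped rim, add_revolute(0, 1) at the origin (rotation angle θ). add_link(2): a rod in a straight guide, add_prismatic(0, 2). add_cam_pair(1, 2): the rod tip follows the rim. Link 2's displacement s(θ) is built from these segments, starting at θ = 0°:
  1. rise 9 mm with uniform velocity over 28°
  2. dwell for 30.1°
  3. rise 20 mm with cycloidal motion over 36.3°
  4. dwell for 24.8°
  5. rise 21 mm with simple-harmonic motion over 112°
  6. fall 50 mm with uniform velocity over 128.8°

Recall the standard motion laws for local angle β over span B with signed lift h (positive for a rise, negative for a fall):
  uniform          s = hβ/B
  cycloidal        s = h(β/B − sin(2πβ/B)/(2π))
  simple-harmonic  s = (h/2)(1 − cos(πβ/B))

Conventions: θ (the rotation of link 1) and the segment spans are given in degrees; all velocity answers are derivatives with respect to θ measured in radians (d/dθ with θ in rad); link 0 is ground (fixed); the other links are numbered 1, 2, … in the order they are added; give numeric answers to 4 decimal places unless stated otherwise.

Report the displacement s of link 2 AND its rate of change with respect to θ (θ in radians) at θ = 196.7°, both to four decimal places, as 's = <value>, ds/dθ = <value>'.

segment 1 (0° to 28°, uniform, h = 9) is passed completely: s = 0.0000 + (9) = 9.0000
segment 2 (28° to 58.1°, dwell): s unchanged at 9.0000
segment 3 (58.1° to 94.4°, cycloidal, h = 20) is passed completely: s = 9.0000 + (20) = 29.0000
segment 4 (94.4° to 119.2°, dwell): s unchanged at 29.0000
θ = 196.7° falls in segment 5 (119.2° to 231.2°, simple-harmonic, h = 21): β = 196.7 − 119.2 = 77.5°, B = 112°; Δs = 21/2·(1 − cos(π·0.6920)) = 16.4554; s = 29.0000 + 16.4554 = 45.4554
velocity in seg [119.2°–231.2°] (simple-harmonic), θ in radians: β = 77.5° = 1.3526 rad, B = 112° = 1.9548 rad; ds/dθ = (πh/(2B)) sin(πβ/B) = (π·21/(2·1.9548)) sin(π·0.6920) = 13.898187 mm/rad

s = 45.4554, ds/dθ = 13.8982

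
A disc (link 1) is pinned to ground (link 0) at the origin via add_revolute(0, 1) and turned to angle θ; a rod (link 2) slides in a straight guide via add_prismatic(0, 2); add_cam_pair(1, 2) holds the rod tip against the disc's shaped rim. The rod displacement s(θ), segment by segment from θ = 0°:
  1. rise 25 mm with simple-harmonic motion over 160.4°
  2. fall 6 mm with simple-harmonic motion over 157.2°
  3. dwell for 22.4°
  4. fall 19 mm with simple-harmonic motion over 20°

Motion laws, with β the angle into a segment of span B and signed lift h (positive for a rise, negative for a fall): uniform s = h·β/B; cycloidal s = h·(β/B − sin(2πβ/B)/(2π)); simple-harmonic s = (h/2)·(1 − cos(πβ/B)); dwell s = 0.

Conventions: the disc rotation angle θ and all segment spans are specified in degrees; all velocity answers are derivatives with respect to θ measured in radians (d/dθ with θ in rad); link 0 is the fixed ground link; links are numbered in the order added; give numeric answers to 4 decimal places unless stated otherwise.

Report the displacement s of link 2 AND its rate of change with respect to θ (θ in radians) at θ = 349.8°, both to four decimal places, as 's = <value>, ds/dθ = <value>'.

segment 1 (0° to 160.4°, simple-harmonic, h = 25) is passed completely: s = 0.0000 + (25) = 25.0000
segment 2 (160.4° to 317.6°, simple-harmonic, h = -6) is passed completely: s = 25.0000 + (-6) = 19.0000
segment 3 (317.6° to 340°, dwell): s unchanged at 19.0000
θ = 349.8° falls in segment 4 (340° to 360°, simple-harmonic, h = -19): β = 349.8 − 340 = 9.8°, B = 20°; Δs = -19/2·(1 − cos(π·0.4900)) = -9.2016; s = 19.0000 − 9.2016 = 9.7984
velocity in seg [340°–360°] (simple-harmonic), θ in radians: β = 9.8° = 0.1710 rad, B = 20° = 0.3491 rad; ds/dθ = (πh/(2B)) sin(πβ/B) = (π·(-19)/(2·0.3491)) sin(π·0.4900) = -85.457811 mm/rad

s = 9.7984, ds/dθ = -85.4578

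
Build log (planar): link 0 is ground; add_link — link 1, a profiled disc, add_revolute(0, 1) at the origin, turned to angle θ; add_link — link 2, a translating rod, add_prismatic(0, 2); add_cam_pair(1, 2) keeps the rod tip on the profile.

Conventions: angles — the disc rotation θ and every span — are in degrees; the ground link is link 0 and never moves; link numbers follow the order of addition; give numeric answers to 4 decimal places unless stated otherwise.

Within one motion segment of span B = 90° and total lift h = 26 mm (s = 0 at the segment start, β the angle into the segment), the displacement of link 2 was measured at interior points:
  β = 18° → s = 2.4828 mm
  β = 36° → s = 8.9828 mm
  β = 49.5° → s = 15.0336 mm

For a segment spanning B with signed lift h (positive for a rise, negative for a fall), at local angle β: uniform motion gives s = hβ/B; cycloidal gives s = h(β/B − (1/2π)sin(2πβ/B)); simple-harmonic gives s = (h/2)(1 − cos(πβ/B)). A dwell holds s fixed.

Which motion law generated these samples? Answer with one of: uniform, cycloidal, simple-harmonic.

candidates at β/B = r: uniform s = h·r (linear in β); cycloidal s = h·(r − sin(2πr)/(2π)); simple-harmonic s = (h/2)(1 − cos(πr))
β=18°: printed 2.4828 | uniform 5.2000, cycloidal 1.2645, simple-harmonic 2.4828
β=36°: printed 8.9828 | uniform 10.4000, cycloidal 7.9677, simple-harmonic 8.9828
β=49.5°: printed 15.0336 | uniform 14.3000, cycloidal 15.5787, simple-harmonic 15.0336
only one law matches every sample → simple-harmonic

simple-harmonic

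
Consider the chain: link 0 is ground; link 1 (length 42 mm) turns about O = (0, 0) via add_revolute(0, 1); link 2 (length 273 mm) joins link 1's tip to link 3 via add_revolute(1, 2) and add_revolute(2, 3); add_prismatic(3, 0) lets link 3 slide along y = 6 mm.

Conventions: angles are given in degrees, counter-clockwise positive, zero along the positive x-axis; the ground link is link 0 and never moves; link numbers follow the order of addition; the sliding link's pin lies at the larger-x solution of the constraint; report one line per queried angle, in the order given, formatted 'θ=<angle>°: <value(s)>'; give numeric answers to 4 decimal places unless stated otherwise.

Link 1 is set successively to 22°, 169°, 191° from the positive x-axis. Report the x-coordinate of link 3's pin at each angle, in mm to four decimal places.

geometry: r = 42 mm, L = 273 mm, e = 6 mm
θ=22°: crank pin P = (r cos θ, r sin θ) = (38.941722, 15.733477)
θ=22°: h = r sin θ − e = 15.733477 − 6 = 9.733477
θ=22°: x = r cos θ + √(L² − h²) = 38.941722 + 272.826427 = 311.768149
θ=169°: crank pin P = (r cos θ, r sin θ) = (-41.228342, 8.013978)
θ=169°: h = r sin θ − e = 8.013978 − 6 = 2.013978
θ=169°: x = r cos θ + √(L² − h²) = -41.228342 + 272.992571 = 231.764229
θ=191°: crank pin P = (r cos θ, r sin θ) = (-41.228342, -8.013978)
θ=191°: h = r sin θ − e = -8.013978 − 6 = -14.013978
θ=191°: x = r cos θ + √(L² − h²) = -41.228342 + 272.640071 = 231.411729

θ=22°: 311.7681
θ=169°: 231.7642
θ=191°: 231.4117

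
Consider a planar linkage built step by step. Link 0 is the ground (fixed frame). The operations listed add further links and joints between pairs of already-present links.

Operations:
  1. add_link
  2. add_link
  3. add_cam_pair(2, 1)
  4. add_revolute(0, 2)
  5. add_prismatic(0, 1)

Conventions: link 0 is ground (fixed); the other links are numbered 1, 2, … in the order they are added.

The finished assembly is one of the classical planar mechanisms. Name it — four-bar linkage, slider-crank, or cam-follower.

links: 3 (incl. ground); joints: 1 revolute, 1 prismatic, 1 higher (cam) pair, forming one closed loop
3 links, revolute + prismatic + higher pair in one loop → cam-follower

cam-follower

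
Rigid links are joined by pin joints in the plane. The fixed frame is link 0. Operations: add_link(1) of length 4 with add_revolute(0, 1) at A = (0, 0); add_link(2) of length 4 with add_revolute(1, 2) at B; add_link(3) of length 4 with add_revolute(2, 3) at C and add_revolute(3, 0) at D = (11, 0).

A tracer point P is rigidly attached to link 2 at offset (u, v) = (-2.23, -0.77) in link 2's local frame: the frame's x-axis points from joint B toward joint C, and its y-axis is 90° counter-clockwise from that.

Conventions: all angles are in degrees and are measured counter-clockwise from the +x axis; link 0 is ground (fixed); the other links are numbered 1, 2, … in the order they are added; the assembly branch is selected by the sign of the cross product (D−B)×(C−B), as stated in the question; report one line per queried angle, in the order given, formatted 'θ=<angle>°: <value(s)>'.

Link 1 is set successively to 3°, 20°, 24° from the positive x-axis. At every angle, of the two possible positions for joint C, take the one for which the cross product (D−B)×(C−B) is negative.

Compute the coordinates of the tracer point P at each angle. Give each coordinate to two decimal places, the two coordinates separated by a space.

A=(0,0), D=(11.00,0)
θ=3°: B = A + 4.00·(cos3°, sin3°) = (3.9945, 0.2093)
θ=3°: |BD| = 7.0086
θ=3°: circle(B,4.00) ∩ circle(D,4.00): a=3.5043, h=1.9287
θ=3°:   candidates: C₊=(7.5549,2.0325) cross=13.517; C₋=(7.4396,-1.8232) cross=-13.517
θ=3°:   branch - wants cross < 0 → take C=(7.4396,-1.8232) (cross=-13.517)
θ=3°: ex = (C−B)/|BC| = (0.8613,-0.5081); ey = (0.5081,0.8613)
θ=3°: P = B + -2.23·ex + -0.77·ey = (1.6826,0.6793)
θ=20°: B = A + 4.00·(cos20°, sin20°) = (3.7588, 1.3681)
θ=20°: |BD| = 7.3693
θ=20°: circle(B,4.00) ∩ circle(D,4.00): a=3.6847, h=1.5567
θ=20°:   candidates: C₊=(7.6684,2.2137) cross=11.472; C₋=(7.0904,-0.8456) cross=-11.472
θ=20°:   branch - wants cross < 0 → take C=(7.0904,-0.8456) (cross=-11.472)
θ=20°: ex = (C−B)/|BC| = (0.8329,-0.5534); ey = (0.5534,0.8329)
θ=20°: P = B + -2.23·ex + -0.77·ey = (1.4753,1.9609)
θ=24°: B = A + 4.00·(cos24°, sin24°) = (3.6542, 1.6269)
θ=24°: |BD| = 7.5238
θ=24°: circle(B,4.00) ∩ circle(D,4.00): a=3.7619, h=1.3594
θ=24°:   candidates: C₊=(7.6210,2.1407) cross=10.228; C₋=(7.0331,-0.5138) cross=-10.228
θ=24°:   branch - wants cross < 0 → take C=(7.0331,-0.5138) (cross=-10.228)
θ=24°: ex = (C−B)/|BC| = (0.8447,-0.5352); ey = (0.5352,0.8447)
θ=24°: P = B + -2.23·ex + -0.77·ey = (1.3583,2.1700)

θ=3°: 1.68 0.68
θ=20°: 1.48 1.96
θ=24°: 1.36 2.17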